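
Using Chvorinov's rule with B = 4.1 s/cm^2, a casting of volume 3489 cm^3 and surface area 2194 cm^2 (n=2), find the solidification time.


Formula: t_s = B * (V/A)^n  (Chvorinov's rule, n=2)
Modulus M = V/A = 3489/2194 = 1.590246 cm
M^2 = 1.590246^2 = 2.528882 cm^2
t_s = 4.1 * 2.528882 = 10.3684 s

10.3684 s


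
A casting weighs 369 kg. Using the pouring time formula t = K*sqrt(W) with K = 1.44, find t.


Formula: t = K * sqrt(W)
sqrt(W) = sqrt(369) = 19.20937
t = 1.44 * 19.20937 = 27.6615 s


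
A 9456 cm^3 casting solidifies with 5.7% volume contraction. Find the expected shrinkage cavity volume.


Formula: V_shrink = V_casting * shrinkage_pct / 100
V_shrink = 9456 cm^3 * 5.7 / 100 = 538.9920 cm^3


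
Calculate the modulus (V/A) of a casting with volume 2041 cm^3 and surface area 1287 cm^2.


Formula: Casting Modulus M = V / A
M = 2041 cm^3 / 1287 cm^2 = 1.5859 cm

Final answer: 1.5859 cm


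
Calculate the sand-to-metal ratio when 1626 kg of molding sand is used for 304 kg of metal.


Formula: Sand-to-Metal Ratio = W_sand / W_metal
Ratio = 1626 kg / 304 kg = 5.3487

Final answer: 5.3487


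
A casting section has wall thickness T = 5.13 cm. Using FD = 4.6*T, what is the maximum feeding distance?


Formula: FD = 4.6 * T  (riser feeding-distance rule)
FD = 4.6 * 5.13 cm = 23.5980 cm

Answer: 23.5980 cm


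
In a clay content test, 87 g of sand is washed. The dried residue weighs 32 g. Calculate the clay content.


Formula: Clay% = (W_total - W_washed) / W_total * 100
Clay mass = 87 - 32 = 55 g
Clay% = 55 / 87 * 100 = 63.2184%


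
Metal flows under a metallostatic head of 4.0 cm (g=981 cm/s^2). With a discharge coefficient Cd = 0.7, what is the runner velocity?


Formula: v = Cd * sqrt(2 * g * h)  (Torricelli with discharge coefficient)
2*g*h = 2 * 981 * 4.0 = 7848.0 cm^2/s^2
sqrt(7848.0) = 88.58894 cm/s
v = 0.7 * 88.58894 = 62.0123 cm/s


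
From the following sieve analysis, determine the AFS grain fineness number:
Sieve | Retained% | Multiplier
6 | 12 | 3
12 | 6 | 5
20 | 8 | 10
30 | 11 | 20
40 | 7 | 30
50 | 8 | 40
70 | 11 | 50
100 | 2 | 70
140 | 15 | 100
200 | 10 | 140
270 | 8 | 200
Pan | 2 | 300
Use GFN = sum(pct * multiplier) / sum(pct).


Formula: GFN = sum(pct * multiplier) / sum(pct)
sum(pct * multiplier) = 6686
sum(pct) = 100
GFN = 6686 / 100 = 66.86


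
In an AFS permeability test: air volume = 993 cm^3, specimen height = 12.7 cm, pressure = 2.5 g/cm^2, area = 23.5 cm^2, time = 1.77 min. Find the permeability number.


Formula: Permeability Number P = (V * H) / (p * A * t)
Numerator: V * H = 993 * 12.7 = 12611.1
Denominator: p * A * t = 2.5 * 23.5 * 1.77 = 103.9875
P = 12611.1 / 103.9875 = 121.2752

Final answer: 121.2752


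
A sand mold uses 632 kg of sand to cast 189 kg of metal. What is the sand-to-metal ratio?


Formula: Sand-to-Metal Ratio = W_sand / W_metal
Ratio = 632 kg / 189 kg = 3.3439

Answer: 3.3439


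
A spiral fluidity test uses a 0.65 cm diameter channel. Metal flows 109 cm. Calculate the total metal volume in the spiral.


Formula: V = pi * (d/2)^2 * L  (cylinder volume)
Radius = 0.65/2 = 0.325 cm
V = pi * 0.325^2 * 109 = 36.1695 cm^3

36.1695 cm^3


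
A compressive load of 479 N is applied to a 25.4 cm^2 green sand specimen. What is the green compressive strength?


Formula: Compressive Strength = Force / Area
Strength = 479 N / 25.4 cm^2 = 18.8583 N/cm^2

Answer: 18.8583 N/cm^2


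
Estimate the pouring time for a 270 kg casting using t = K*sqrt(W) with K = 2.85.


Formula: t = K * sqrt(W)
sqrt(W) = sqrt(270) = 16.43168
t = 2.85 * 16.43168 = 46.8303 s

Final answer: 46.8303 s


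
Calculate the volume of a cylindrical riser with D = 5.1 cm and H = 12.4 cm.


Formula: V = pi * (D/2)^2 * H  (cylinder volume)
Radius = D/2 = 5.1/2 = 2.55 cm
V = pi * 2.55^2 * 12.4 = 253.3098 cm^3

Final answer: 253.3098 cm^3


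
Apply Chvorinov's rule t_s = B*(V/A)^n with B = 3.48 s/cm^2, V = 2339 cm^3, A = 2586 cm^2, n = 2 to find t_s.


Formula: t_s = B * (V/A)^n  (Chvorinov's rule, n=2)
Modulus M = V/A = 2339/2586 = 0.904486 cm
M^2 = 0.904486^2 = 0.818095 cm^2
t_s = 3.48 * 0.818095 = 2.8470 s

Answer: 2.8470 s


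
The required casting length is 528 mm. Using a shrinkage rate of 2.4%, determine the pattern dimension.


Formula: L_pattern = L_casting * (1 + shrinkage_rate/100)
Shrinkage factor = 1 + 2.4/100 = 1.024
L_pattern = 528 mm * 1.024 = 540.6720 mm

Answer: 540.6720 mm


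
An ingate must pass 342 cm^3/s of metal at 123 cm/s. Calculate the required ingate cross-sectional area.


Formula: A_ingate = Q / v  (continuity equation)
A = 342 cm^3/s / 123 cm/s = 2.7805 cm^2


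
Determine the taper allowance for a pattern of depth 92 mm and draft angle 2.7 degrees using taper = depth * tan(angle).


Formula: taper = depth * tan(draft_angle)
tan(2.7 deg) = 0.0471588
taper = 92 mm * 0.0471588 = 4.3386 mm

4.3386 mm


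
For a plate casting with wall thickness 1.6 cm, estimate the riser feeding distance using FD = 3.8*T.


Formula: FD = 3.8 * T  (riser feeding-distance rule)
FD = 3.8 * 1.6 cm = 6.0800 cm


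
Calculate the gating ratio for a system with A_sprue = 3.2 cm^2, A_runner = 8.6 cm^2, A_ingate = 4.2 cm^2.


Sprue:Runner:Ingate = 1 : 8.6/3.2 : 4.2/3.2 = 1:2.69:1.31

1:2.69:1.31


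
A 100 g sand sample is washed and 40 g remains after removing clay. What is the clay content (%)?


Formula: Clay% = (W_total - W_washed) / W_total * 100
Clay mass = 100 - 40 = 60 g
Clay% = 60 / 100 * 100 = 60.0000%

Final answer: 60.0000%


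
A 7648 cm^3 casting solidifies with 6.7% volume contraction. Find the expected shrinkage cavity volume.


Formula: V_shrink = V_casting * shrinkage_pct / 100
V_shrink = 7648 cm^3 * 6.7 / 100 = 512.4160 cm^3

512.4160 cm^3


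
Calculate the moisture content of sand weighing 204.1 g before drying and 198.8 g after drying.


Formula: MC = (W_wet - W_dry) / W_wet * 100
Water mass = 204.1 - 198.8 = 5.3 g
MC = 5.3 / 204.1 * 100 = 2.5968%

Answer: 2.5968%


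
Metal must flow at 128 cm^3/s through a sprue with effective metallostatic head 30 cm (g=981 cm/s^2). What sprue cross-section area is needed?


Formula: v = sqrt(2*g*h), A = Q/v
Velocity: v = sqrt(2 * 981 * 30) = sqrt(58860) = 242.6108 cm/s
Sprue area: A = Q / v = 128 / 242.6108 = 0.5276 cm^2

Final answer: 0.5276 cm^2


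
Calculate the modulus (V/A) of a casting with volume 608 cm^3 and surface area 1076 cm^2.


Formula: Casting Modulus M = V / A
M = 608 cm^3 / 1076 cm^2 = 0.5651 cm

Answer: 0.5651 cm


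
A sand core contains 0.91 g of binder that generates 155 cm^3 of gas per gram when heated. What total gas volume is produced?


Formula: V_gas = W_binder * gas_evolution_rate
V = 0.91 g * 155 cm^3/g = 141.0500 cm^3

Answer: 141.0500 cm^3


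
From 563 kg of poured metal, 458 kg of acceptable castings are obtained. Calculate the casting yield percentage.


Formula: Casting Yield = (W_good / W_total) * 100
Yield = (458 kg / 563 kg) * 100 = 81.3499%

Final answer: 81.3499%


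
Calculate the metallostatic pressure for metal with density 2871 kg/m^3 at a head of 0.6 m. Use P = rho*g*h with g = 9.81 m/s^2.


Formula: P = rho * g * h
rho * g = 2871 * 9.81 = 28164.51 N/m^3
P = 28164.51 * 0.6 = 16898.7060 Pa

Answer: 16898.7060 Pa


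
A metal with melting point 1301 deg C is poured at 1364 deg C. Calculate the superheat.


Formula: Superheat = T_pour - T_melt
Superheat = 1364 - 1301 = 63 deg C


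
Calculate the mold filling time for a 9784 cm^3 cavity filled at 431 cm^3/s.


Formula: t_fill = V_mold / Q_flow
t = 9784 cm^3 / 431 cm^3/s = 22.7007 s

Answer: 22.7007 s


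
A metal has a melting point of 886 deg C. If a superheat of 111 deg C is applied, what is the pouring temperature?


Formula: T_pour = T_melt + Superheat
T_pour = 886 + 111 = 997 deg C


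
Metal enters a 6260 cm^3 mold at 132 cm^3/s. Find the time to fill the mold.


Formula: t_fill = V_mold / Q_flow
t = 6260 cm^3 / 132 cm^3/s = 47.4242 s

47.4242 s


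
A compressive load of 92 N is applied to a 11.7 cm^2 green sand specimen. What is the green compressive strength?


Formula: Compressive Strength = Force / Area
Strength = 92 N / 11.7 cm^2 = 7.8632 N/cm^2

Final answer: 7.8632 N/cm^2


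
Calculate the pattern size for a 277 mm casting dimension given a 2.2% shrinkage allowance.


Formula: L_pattern = L_casting * (1 + shrinkage_rate/100)
Shrinkage factor = 1 + 2.2/100 = 1.022
L_pattern = 277 mm * 1.022 = 283.0940 mm

Answer: 283.0940 mm


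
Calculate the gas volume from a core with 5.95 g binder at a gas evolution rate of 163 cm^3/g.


Formula: V_gas = W_binder * gas_evolution_rate
V = 5.95 g * 163 cm^3/g = 969.8500 cm^3

Final answer: 969.8500 cm^3


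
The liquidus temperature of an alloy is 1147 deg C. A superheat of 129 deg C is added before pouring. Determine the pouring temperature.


Formula: T_pour = T_melt + Superheat
T_pour = 1147 + 129 = 1276 deg C

1276 deg C


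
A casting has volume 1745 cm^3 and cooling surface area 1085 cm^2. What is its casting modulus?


Formula: Casting Modulus M = V / A
M = 1745 cm^3 / 1085 cm^2 = 1.6083 cm

Final answer: 1.6083 cm


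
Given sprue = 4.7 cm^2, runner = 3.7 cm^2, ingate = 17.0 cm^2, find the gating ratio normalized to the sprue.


Sprue:Runner:Ingate = 1 : 3.7/4.7 : 17.0/4.7 = 1:0.79:3.62

Final answer: 1:0.79:3.62


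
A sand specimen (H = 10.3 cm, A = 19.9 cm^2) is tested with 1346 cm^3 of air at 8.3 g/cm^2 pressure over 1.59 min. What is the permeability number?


Formula: Permeability Number P = (V * H) / (p * A * t)
Numerator: V * H = 1346 * 10.3 = 13863.8
Denominator: p * A * t = 8.3 * 19.9 * 1.59 = 262.6203
P = 13863.8 / 262.6203 = 52.7903

Final answer: 52.7903


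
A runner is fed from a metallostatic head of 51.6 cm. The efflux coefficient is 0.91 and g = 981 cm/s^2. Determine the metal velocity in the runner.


Formula: v = Cd * sqrt(2 * g * h)  (Torricelli with discharge coefficient)
2*g*h = 2 * 981 * 51.6 = 101239.2 cm^2/s^2
sqrt(101239.2) = 318.18108 cm/s
v = 0.91 * 318.18108 = 289.5448 cm/s

Final answer: 289.5448 cm/s


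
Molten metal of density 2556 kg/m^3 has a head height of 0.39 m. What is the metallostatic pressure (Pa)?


Formula: P = rho * g * h
rho * g = 2556 * 9.81 = 25074.36 N/m^3
P = 25074.36 * 0.39 = 9779.0004 Pa

Answer: 9779.0004 Pa


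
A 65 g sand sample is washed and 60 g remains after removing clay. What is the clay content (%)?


Formula: Clay% = (W_total - W_washed) / W_total * 100
Clay mass = 65 - 60 = 5 g
Clay% = 5 / 65 * 100 = 7.6923%


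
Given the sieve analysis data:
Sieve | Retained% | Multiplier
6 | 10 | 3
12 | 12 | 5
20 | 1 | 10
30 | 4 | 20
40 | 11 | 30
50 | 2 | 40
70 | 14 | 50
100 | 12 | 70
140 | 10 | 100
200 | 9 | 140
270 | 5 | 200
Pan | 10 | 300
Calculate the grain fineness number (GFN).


Formula: GFN = sum(pct * multiplier) / sum(pct)
sum(pct * multiplier) = 8390
sum(pct) = 100
GFN = 8390 / 100 = 83.90

Final answer: 83.90


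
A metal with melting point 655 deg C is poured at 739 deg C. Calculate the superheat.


Formula: Superheat = T_pour - T_melt
Superheat = 739 - 655 = 84 deg C

Answer: 84 deg C


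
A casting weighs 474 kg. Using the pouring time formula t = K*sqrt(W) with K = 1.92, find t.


Formula: t = K * sqrt(W)
sqrt(W) = sqrt(474) = 21.77154
t = 1.92 * 21.77154 = 41.8014 s

Answer: 41.8014 s


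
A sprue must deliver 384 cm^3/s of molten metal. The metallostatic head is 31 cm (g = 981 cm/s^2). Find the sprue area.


Formula: v = sqrt(2*g*h), A = Q/v
Velocity: v = sqrt(2 * 981 * 31) = sqrt(60822) = 246.6212 cm/s
Sprue area: A = Q / v = 384 / 246.6212 = 1.5570 cm^2

1.5570 cm^2


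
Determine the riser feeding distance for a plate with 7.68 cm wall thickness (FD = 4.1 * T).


Formula: FD = 4.1 * T  (riser feeding-distance rule)
FD = 4.1 * 7.68 cm = 31.4880 cm

Final answer: 31.4880 cm


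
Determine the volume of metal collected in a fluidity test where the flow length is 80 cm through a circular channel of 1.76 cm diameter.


Formula: V = pi * (d/2)^2 * L  (cylinder volume)
Radius = 1.76/2 = 0.88 cm
V = pi * 0.88^2 * 80 = 194.6279 cm^3

194.6279 cm^3


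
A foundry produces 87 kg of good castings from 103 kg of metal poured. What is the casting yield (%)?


Formula: Casting Yield = (W_good / W_total) * 100
Yield = (87 kg / 103 kg) * 100 = 84.4660%

84.4660%


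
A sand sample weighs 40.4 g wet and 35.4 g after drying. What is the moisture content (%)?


Formula: MC = (W_wet - W_dry) / W_wet * 100
Water mass = 40.4 - 35.4 = 5.0 g
MC = 5.0 / 40.4 * 100 = 12.3762%

Answer: 12.3762%


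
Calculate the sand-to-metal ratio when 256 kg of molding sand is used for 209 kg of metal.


Formula: Sand-to-Metal Ratio = W_sand / W_metal
Ratio = 256 kg / 209 kg = 1.2249

1.2249


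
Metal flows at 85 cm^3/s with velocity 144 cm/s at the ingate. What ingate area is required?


Formula: A_ingate = Q / v  (continuity equation)
A = 85 cm^3/s / 144 cm/s = 0.5903 cm^2

0.5903 cm^2


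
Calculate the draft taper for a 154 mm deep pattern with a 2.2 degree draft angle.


Formula: taper = depth * tan(draft_angle)
tan(2.2 deg) = 0.0384161
taper = 154 mm * 0.0384161 = 5.9161 mm

Final answer: 5.9161 mm


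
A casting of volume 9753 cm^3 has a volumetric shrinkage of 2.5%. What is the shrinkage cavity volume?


Formula: V_shrink = V_casting * shrinkage_pct / 100
V_shrink = 9753 cm^3 * 2.5 / 100 = 243.8250 cm^3


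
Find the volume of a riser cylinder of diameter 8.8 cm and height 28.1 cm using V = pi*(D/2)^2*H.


Formula: V = pi * (D/2)^2 * H  (cylinder volume)
Radius = D/2 = 8.8/2 = 4.4 cm
V = pi * 4.4^2 * 28.1 = 1709.0767 cm^3

Final answer: 1709.0767 cm^3


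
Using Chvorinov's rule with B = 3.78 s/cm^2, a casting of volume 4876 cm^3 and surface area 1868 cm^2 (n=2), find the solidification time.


Formula: t_s = B * (V/A)^n  (Chvorinov's rule, n=2)
Modulus M = V/A = 4876/1868 = 2.610278 cm
M^2 = 2.610278^2 = 6.813551 cm^2
t_s = 3.78 * 6.813551 = 25.7552 s

25.7552 s


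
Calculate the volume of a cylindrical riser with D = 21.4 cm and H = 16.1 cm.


Formula: V = pi * (D/2)^2 * H  (cylinder volume)
Radius = D/2 = 21.4/2 = 10.7 cm
V = pi * 10.7^2 * 16.1 = 5790.8632 cm^3

5790.8632 cm^3


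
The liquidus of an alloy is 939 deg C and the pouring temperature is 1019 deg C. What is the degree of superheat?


Formula: Superheat = T_pour - T_melt
Superheat = 1019 - 939 = 80 deg C

Final answer: 80 deg C


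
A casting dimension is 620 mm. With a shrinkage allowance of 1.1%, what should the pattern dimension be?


Formula: L_pattern = L_casting * (1 + shrinkage_rate/100)
Shrinkage factor = 1 + 1.1/100 = 1.011
L_pattern = 620 mm * 1.011 = 626.8200 mm

Final answer: 626.8200 mm


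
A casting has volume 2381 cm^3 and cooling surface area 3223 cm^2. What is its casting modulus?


Formula: Casting Modulus M = V / A
M = 2381 cm^3 / 3223 cm^2 = 0.7388 cm

0.7388 cm


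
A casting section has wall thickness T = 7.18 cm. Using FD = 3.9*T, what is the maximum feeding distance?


Formula: FD = 3.9 * T  (riser feeding-distance rule)
FD = 3.9 * 7.18 cm = 28.0020 cm

28.0020 cm


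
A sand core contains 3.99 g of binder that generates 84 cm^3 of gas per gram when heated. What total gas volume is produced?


Formula: V_gas = W_binder * gas_evolution_rate
V = 3.99 g * 84 cm^3/g = 335.1600 cm^3

335.1600 cm^3


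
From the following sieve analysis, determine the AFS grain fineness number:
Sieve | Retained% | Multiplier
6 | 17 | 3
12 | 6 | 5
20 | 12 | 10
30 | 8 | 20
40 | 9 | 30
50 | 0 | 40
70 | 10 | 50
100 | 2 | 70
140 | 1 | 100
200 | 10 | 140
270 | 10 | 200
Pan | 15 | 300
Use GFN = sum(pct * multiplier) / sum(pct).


Formula: GFN = sum(pct * multiplier) / sum(pct)
sum(pct * multiplier) = 9271
sum(pct) = 100
GFN = 9271 / 100 = 92.71

92.71


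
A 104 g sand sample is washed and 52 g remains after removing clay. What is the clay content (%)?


Formula: Clay% = (W_total - W_washed) / W_total * 100
Clay mass = 104 - 52 = 52 g
Clay% = 52 / 104 * 100 = 50.0000%


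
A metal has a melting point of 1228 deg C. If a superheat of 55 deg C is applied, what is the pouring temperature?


Formula: T_pour = T_melt + Superheat
T_pour = 1228 + 55 = 1283 deg C

Final answer: 1283 deg C


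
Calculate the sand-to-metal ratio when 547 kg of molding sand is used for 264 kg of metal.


Formula: Sand-to-Metal Ratio = W_sand / W_metal
Ratio = 547 kg / 264 kg = 2.0720


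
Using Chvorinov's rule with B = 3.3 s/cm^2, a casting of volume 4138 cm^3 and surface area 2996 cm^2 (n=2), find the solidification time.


Formula: t_s = B * (V/A)^n  (Chvorinov's rule, n=2)
Modulus M = V/A = 4138/2996 = 1.381175 cm
M^2 = 1.381175^2 = 1.907644 cm^2
t_s = 3.3 * 1.907644 = 6.2952 s

6.2952 s


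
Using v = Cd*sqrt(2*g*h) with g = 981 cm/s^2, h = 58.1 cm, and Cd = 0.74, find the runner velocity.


Formula: v = Cd * sqrt(2 * g * h)  (Torricelli with discharge coefficient)
2*g*h = 2 * 981 * 58.1 = 113992.2 cm^2/s^2
sqrt(113992.2) = 337.62731 cm/s
v = 0.74 * 337.62731 = 249.8442 cm/s

Final answer: 249.8442 cm/s


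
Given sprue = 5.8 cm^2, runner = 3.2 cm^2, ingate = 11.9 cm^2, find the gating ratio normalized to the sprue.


Sprue:Runner:Ingate = 1 : 3.2/5.8 : 11.9/5.8 = 1:0.55:2.05

Answer: 1:0.55:2.05


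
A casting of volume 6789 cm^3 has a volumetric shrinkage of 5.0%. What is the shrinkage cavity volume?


Formula: V_shrink = V_casting * shrinkage_pct / 100
V_shrink = 6789 cm^3 * 5.0 / 100 = 339.4500 cm^3

Answer: 339.4500 cm^3


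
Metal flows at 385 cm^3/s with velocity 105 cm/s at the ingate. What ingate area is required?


Formula: A_ingate = Q / v  (continuity equation)
A = 385 cm^3/s / 105 cm/s = 3.6667 cm^2

Final answer: 3.6667 cm^2


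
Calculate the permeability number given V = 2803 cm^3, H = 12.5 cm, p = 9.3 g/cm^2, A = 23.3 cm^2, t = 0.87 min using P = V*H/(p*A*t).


Formula: Permeability Number P = (V * H) / (p * A * t)
Numerator: V * H = 2803 * 12.5 = 35037.5
Denominator: p * A * t = 9.3 * 23.3 * 0.87 = 188.5203
P = 35037.5 / 188.5203 = 185.8553

Final answer: 185.8553


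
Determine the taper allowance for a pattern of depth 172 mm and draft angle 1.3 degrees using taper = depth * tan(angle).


Formula: taper = depth * tan(draft_angle)
tan(1.3 deg) = 0.0226932
taper = 172 mm * 0.0226932 = 3.9032 mm

Final answer: 3.9032 mm


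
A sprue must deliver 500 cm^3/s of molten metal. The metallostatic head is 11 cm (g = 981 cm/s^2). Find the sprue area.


Formula: v = sqrt(2*g*h), A = Q/v
Velocity: v = sqrt(2 * 981 * 11) = sqrt(21582) = 146.9081 cm/s
Sprue area: A = Q / v = 500 / 146.9081 = 3.4035 cm^2


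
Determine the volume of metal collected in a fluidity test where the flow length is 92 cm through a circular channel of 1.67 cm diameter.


Formula: V = pi * (d/2)^2 * L  (cylinder volume)
Radius = 1.67/2 = 0.835 cm
V = pi * 0.835^2 * 92 = 201.5165 cm^3

Answer: 201.5165 cm^3


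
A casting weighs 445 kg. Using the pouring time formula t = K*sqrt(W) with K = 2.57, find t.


Formula: t = K * sqrt(W)
sqrt(W) = sqrt(445) = 21.09502
t = 2.57 * 21.09502 = 54.2142 s

Final answer: 54.2142 s


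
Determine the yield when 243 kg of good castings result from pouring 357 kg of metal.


Formula: Casting Yield = (W_good / W_total) * 100
Yield = (243 kg / 357 kg) * 100 = 68.0672%

68.0672%


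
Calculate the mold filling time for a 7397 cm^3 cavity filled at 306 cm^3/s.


Formula: t_fill = V_mold / Q_flow
t = 7397 cm^3 / 306 cm^3/s = 24.1732 s

Answer: 24.1732 s


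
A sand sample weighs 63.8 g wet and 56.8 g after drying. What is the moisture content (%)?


Formula: MC = (W_wet - W_dry) / W_wet * 100
Water mass = 63.8 - 56.8 = 7.0 g
MC = 7.0 / 63.8 * 100 = 10.9718%

10.9718%


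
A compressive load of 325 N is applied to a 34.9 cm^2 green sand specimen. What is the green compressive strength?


Formula: Compressive Strength = Force / Area
Strength = 325 N / 34.9 cm^2 = 9.3123 N/cm^2

Answer: 9.3123 N/cm^2


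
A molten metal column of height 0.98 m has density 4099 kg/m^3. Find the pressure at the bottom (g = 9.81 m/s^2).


Formula: P = rho * g * h
rho * g = 4099 * 9.81 = 40211.19 N/m^3
P = 40211.19 * 0.98 = 39406.9662 Pa

Final answer: 39406.9662 Pa


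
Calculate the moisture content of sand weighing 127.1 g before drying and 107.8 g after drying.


Formula: MC = (W_wet - W_dry) / W_wet * 100
Water mass = 127.1 - 107.8 = 19.3 g
MC = 19.3 / 127.1 * 100 = 15.1849%

15.1849%


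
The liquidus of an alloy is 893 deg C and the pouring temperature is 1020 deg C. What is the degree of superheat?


Formula: Superheat = T_pour - T_melt
Superheat = 1020 - 893 = 127 deg C

127 deg C


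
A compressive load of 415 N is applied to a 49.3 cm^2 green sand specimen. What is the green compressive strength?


Formula: Compressive Strength = Force / Area
Strength = 415 N / 49.3 cm^2 = 8.4178 N/cm^2

8.4178 N/cm^2


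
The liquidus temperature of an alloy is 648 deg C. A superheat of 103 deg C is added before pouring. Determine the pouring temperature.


Formula: T_pour = T_melt + Superheat
T_pour = 648 + 103 = 751 deg C

Final answer: 751 deg C


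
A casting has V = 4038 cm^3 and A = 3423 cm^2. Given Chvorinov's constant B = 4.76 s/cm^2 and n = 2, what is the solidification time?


Formula: t_s = B * (V/A)^n  (Chvorinov's rule, n=2)
Modulus M = V/A = 4038/3423 = 1.179667 cm
M^2 = 1.179667^2 = 1.391614 cm^2
t_s = 4.76 * 1.391614 = 6.6241 s

Answer: 6.6241 s


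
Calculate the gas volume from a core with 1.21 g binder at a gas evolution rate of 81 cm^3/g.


Formula: V_gas = W_binder * gas_evolution_rate
V = 1.21 g * 81 cm^3/g = 98.0100 cm^3

Final answer: 98.0100 cm^3


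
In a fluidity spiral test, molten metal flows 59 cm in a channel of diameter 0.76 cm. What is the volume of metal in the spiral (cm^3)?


Formula: V = pi * (d/2)^2 * L  (cylinder volume)
Radius = 0.76/2 = 0.38 cm
V = pi * 0.38^2 * 59 = 26.7651 cm^3


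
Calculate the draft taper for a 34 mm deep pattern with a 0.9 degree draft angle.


Formula: taper = depth * tan(draft_angle)
tan(0.9 deg) = 0.0157093
taper = 34 mm * 0.0157093 = 0.5341 mm

0.5341 mm


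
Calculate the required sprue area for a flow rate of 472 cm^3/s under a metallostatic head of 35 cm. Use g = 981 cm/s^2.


Formula: v = sqrt(2*g*h), A = Q/v
Velocity: v = sqrt(2 * 981 * 35) = sqrt(68670) = 262.0496 cm/s
Sprue area: A = Q / v = 472 / 262.0496 = 1.8012 cm^2

1.8012 cm^2


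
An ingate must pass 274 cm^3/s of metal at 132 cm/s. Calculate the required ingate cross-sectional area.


Formula: A_ingate = Q / v  (continuity equation)
A = 274 cm^3/s / 132 cm/s = 2.0758 cm^2

Answer: 2.0758 cm^2


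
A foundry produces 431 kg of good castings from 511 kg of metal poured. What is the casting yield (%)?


Formula: Casting Yield = (W_good / W_total) * 100
Yield = (431 kg / 511 kg) * 100 = 84.3444%


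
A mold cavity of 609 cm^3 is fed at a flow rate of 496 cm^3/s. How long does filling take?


Formula: t_fill = V_mold / Q_flow
t = 609 cm^3 / 496 cm^3/s = 1.2278 s

1.2278 s


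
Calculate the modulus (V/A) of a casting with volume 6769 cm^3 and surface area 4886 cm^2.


Formula: Casting Modulus M = V / A
M = 6769 cm^3 / 4886 cm^2 = 1.3854 cm

Answer: 1.3854 cm


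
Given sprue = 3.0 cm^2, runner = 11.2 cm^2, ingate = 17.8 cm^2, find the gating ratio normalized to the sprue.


Sprue:Runner:Ingate = 1 : 11.2/3.0 : 17.8/3.0 = 1:3.73:5.93

Answer: 1:3.73:5.93


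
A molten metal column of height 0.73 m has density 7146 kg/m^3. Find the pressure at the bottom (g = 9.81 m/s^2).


Formula: P = rho * g * h
rho * g = 7146 * 9.81 = 70102.26 N/m^3
P = 70102.26 * 0.73 = 51174.6498 Pa


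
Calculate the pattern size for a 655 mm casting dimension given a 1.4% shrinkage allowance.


Formula: L_pattern = L_casting * (1 + shrinkage_rate/100)
Shrinkage factor = 1 + 1.4/100 = 1.014
L_pattern = 655 mm * 1.014 = 664.1700 mm

664.1700 mm


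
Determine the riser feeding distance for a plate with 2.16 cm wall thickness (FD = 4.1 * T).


Formula: FD = 4.1 * T  (riser feeding-distance rule)
FD = 4.1 * 2.16 cm = 8.8560 cm


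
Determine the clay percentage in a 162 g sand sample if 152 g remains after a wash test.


Formula: Clay% = (W_total - W_washed) / W_total * 100
Clay mass = 162 - 152 = 10 g
Clay% = 10 / 162 * 100 = 6.1728%

Final answer: 6.1728%


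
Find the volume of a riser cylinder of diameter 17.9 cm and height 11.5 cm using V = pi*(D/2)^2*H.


Formula: V = pi * (D/2)^2 * H  (cylinder volume)
Radius = D/2 = 17.9/2 = 8.95 cm
V = pi * 8.95^2 * 11.5 = 2893.9684 cm^3


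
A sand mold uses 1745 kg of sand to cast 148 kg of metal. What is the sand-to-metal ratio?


Formula: Sand-to-Metal Ratio = W_sand / W_metal
Ratio = 1745 kg / 148 kg = 11.7905

11.7905


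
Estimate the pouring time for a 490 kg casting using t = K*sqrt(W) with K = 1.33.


Formula: t = K * sqrt(W)
sqrt(W) = sqrt(490) = 22.13594
t = 1.33 * 22.13594 = 29.4408 s

29.4408 s


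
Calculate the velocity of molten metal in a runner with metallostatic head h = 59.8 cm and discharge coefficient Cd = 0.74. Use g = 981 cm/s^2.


Formula: v = Cd * sqrt(2 * g * h)  (Torricelli with discharge coefficient)
2*g*h = 2 * 981 * 59.8 = 117327.6 cm^2/s^2
sqrt(117327.6) = 342.53117 cm/s
v = 0.74 * 342.53117 = 253.4731 cm/s

253.4731 cm/s


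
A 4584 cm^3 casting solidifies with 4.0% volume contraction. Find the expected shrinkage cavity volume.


Formula: V_shrink = V_casting * shrinkage_pct / 100
V_shrink = 4584 cm^3 * 4.0 / 100 = 183.3600 cm^3

Final answer: 183.3600 cm^3


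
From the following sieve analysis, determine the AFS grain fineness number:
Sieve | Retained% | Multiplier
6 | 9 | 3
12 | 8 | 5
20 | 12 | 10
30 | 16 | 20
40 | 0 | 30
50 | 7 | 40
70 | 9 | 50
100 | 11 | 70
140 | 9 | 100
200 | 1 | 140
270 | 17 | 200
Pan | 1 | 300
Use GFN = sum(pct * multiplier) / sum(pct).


Formula: GFN = sum(pct * multiplier) / sum(pct)
sum(pct * multiplier) = 6747
sum(pct) = 100
GFN = 6747 / 100 = 67.47

Answer: 67.47


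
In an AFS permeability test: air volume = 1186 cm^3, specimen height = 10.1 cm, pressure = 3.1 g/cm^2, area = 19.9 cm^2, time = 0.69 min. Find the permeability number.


Formula: Permeability Number P = (V * H) / (p * A * t)
Numerator: V * H = 1186 * 10.1 = 11978.6
Denominator: p * A * t = 3.1 * 19.9 * 0.69 = 42.5661
P = 11978.6 / 42.5661 = 281.4117


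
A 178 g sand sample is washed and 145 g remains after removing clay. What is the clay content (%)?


Formula: Clay% = (W_total - W_washed) / W_total * 100
Clay mass = 178 - 145 = 33 g
Clay% = 33 / 178 * 100 = 18.5393%

18.5393%


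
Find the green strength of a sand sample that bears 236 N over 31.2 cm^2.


Formula: Compressive Strength = Force / Area
Strength = 236 N / 31.2 cm^2 = 7.5641 N/cm^2

Final answer: 7.5641 N/cm^2


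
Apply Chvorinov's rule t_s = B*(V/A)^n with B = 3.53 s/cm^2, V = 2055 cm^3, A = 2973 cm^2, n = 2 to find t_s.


Formula: t_s = B * (V/A)^n  (Chvorinov's rule, n=2)
Modulus M = V/A = 2055/2973 = 0.691221 cm
M^2 = 0.691221^2 = 0.477786 cm^2
t_s = 3.53 * 0.477786 = 1.6866 s

Answer: 1.6866 s


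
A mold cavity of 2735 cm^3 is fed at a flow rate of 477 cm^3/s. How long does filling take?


Formula: t_fill = V_mold / Q_flow
t = 2735 cm^3 / 477 cm^3/s = 5.7338 s

Final answer: 5.7338 s


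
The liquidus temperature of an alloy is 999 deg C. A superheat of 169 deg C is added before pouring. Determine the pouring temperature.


Formula: T_pour = T_melt + Superheat
T_pour = 999 + 169 = 1168 deg C


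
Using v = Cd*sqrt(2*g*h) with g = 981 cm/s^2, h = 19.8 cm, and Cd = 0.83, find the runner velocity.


Formula: v = Cd * sqrt(2 * g * h)  (Torricelli with discharge coefficient)
2*g*h = 2 * 981 * 19.8 = 38847.6 cm^2/s^2
sqrt(38847.6) = 197.09795 cm/s
v = 0.83 * 197.09795 = 163.5913 cm/s


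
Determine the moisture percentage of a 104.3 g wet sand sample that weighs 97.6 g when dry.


Formula: MC = (W_wet - W_dry) / W_wet * 100
Water mass = 104.3 - 97.6 = 6.7 g
MC = 6.7 / 104.3 * 100 = 6.4238%

Answer: 6.4238%


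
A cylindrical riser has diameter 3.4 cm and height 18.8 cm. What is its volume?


Formula: V = pi * (D/2)^2 * H  (cylinder volume)
Radius = D/2 = 3.4/2 = 1.7 cm
V = pi * 1.7^2 * 18.8 = 170.6890 cm^3

170.6890 cm^3


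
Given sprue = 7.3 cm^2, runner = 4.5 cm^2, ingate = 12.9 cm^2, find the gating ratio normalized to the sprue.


Sprue:Runner:Ingate = 1 : 4.5/7.3 : 12.9/7.3 = 1:0.62:1.77

1:0.62:1.77


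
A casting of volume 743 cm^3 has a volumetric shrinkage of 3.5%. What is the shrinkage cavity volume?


Formula: V_shrink = V_casting * shrinkage_pct / 100
V_shrink = 743 cm^3 * 3.5 / 100 = 26.0050 cm^3

26.0050 cm^3


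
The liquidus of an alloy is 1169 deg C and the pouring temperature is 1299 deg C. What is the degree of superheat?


Formula: Superheat = T_pour - T_melt
Superheat = 1299 - 1169 = 130 deg C

Answer: 130 deg C


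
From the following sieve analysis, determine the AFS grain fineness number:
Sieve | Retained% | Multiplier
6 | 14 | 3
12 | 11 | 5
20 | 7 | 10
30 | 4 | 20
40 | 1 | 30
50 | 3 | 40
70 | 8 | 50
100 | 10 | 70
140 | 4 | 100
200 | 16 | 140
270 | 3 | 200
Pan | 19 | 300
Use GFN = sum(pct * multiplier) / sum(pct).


Formula: GFN = sum(pct * multiplier) / sum(pct)
sum(pct * multiplier) = 10437
sum(pct) = 100
GFN = 10437 / 100 = 104.37

Answer: 104.37


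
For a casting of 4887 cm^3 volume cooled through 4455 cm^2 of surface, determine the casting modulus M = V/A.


Formula: Casting Modulus M = V / A
M = 4887 cm^3 / 4455 cm^2 = 1.0970 cm


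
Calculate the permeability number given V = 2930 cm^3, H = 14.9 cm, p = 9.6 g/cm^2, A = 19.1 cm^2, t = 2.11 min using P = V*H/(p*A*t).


Formula: Permeability Number P = (V * H) / (p * A * t)
Numerator: V * H = 2930 * 14.9 = 43657.0
Denominator: p * A * t = 9.6 * 19.1 * 2.11 = 386.8896
P = 43657.0 / 386.8896 = 112.8410

112.8410


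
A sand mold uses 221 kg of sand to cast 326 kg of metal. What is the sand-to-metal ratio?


Formula: Sand-to-Metal Ratio = W_sand / W_metal
Ratio = 221 kg / 326 kg = 0.6779


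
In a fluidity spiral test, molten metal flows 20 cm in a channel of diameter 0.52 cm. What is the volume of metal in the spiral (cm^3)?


Formula: V = pi * (d/2)^2 * L  (cylinder volume)
Radius = 0.52/2 = 0.26 cm
V = pi * 0.26^2 * 20 = 4.2474 cm^3

Answer: 4.2474 cm^3


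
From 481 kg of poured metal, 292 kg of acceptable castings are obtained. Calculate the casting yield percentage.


Formula: Casting Yield = (W_good / W_total) * 100
Yield = (292 kg / 481 kg) * 100 = 60.7069%

60.7069%


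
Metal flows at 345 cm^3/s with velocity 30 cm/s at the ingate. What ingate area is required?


Formula: A_ingate = Q / v  (continuity equation)
A = 345 cm^3/s / 30 cm/s = 11.5000 cm^2


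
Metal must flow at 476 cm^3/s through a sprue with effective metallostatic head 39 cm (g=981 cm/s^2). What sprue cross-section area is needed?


Formula: v = sqrt(2*g*h), A = Q/v
Velocity: v = sqrt(2 * 981 * 39) = sqrt(76518) = 276.6189 cm/s
Sprue area: A = Q / v = 476 / 276.6189 = 1.7208 cm^2

1.7208 cm^2


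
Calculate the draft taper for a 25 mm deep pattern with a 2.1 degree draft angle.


Formula: taper = depth * tan(draft_angle)
tan(2.1 deg) = 0.0366683
taper = 25 mm * 0.0366683 = 0.9167 mm


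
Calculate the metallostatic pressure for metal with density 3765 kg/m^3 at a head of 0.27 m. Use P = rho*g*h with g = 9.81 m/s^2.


Formula: P = rho * g * h
rho * g = 3765 * 9.81 = 36934.65 N/m^3
P = 36934.65 * 0.27 = 9972.3555 Pa

Final answer: 9972.3555 Pa


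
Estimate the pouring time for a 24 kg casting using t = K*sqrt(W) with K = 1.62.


Formula: t = K * sqrt(W)
sqrt(W) = sqrt(24) = 4.89898
t = 1.62 * 4.89898 = 7.9363 s

7.9363 s


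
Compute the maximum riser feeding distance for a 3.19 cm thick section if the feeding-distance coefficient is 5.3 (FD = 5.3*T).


Formula: FD = 5.3 * T  (riser feeding-distance rule)
FD = 5.3 * 3.19 cm = 16.9070 cm

Final answer: 16.9070 cm


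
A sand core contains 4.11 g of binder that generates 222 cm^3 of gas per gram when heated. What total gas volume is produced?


Formula: V_gas = W_binder * gas_evolution_rate
V = 4.11 g * 222 cm^3/g = 912.4200 cm^3

912.4200 cm^3


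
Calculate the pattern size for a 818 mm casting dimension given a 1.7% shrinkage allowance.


Formula: L_pattern = L_casting * (1 + shrinkage_rate/100)
Shrinkage factor = 1 + 1.7/100 = 1.017
L_pattern = 818 mm * 1.017 = 831.9060 mm


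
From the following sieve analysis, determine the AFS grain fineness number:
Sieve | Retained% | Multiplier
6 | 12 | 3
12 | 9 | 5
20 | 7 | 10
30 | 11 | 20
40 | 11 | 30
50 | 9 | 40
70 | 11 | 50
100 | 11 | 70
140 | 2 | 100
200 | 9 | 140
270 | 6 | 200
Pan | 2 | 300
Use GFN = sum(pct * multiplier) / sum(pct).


Formula: GFN = sum(pct * multiplier) / sum(pct)
sum(pct * multiplier) = 5641
sum(pct) = 100
GFN = 5641 / 100 = 56.41

56.41


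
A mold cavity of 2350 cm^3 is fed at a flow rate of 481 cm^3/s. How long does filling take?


Formula: t_fill = V_mold / Q_flow
t = 2350 cm^3 / 481 cm^3/s = 4.8857 s

Answer: 4.8857 s


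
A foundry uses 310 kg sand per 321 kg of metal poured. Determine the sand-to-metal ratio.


Formula: Sand-to-Metal Ratio = W_sand / W_metal
Ratio = 310 kg / 321 kg = 0.9657

0.9657


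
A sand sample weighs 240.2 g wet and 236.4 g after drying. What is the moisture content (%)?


Formula: MC = (W_wet - W_dry) / W_wet * 100
Water mass = 240.2 - 236.4 = 3.8 g
MC = 3.8 / 240.2 * 100 = 1.5820%

Answer: 1.5820%


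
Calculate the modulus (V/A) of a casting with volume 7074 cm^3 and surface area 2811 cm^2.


Formula: Casting Modulus M = V / A
M = 7074 cm^3 / 2811 cm^2 = 2.5165 cm

Final answer: 2.5165 cm


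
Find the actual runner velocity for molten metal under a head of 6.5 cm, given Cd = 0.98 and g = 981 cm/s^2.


Formula: v = Cd * sqrt(2 * g * h)  (Torricelli with discharge coefficient)
2*g*h = 2 * 981 * 6.5 = 12753.0 cm^2/s^2
sqrt(12753.0) = 112.92918 cm/s
v = 0.98 * 112.92918 = 110.6706 cm/s

110.6706 cm/s


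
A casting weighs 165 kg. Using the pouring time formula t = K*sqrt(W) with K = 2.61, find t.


Formula: t = K * sqrt(W)
sqrt(W) = sqrt(165) = 12.84523
t = 2.61 * 12.84523 = 33.5261 s

33.5261 s


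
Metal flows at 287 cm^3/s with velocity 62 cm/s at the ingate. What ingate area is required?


Formula: A_ingate = Q / v  (continuity equation)
A = 287 cm^3/s / 62 cm/s = 4.6290 cm^2

4.6290 cm^2


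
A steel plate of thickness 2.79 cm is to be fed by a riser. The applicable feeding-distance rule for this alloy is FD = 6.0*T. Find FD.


Formula: FD = 6.0 * T  (riser feeding-distance rule)
FD = 6.0 * 2.79 cm = 16.7400 cm


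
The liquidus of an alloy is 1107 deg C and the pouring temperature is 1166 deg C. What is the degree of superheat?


Formula: Superheat = T_pour - T_melt
Superheat = 1166 - 1107 = 59 deg C

Answer: 59 deg C


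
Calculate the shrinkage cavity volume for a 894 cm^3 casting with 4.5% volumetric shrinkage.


Formula: V_shrink = V_casting * shrinkage_pct / 100
V_shrink = 894 cm^3 * 4.5 / 100 = 40.2300 cm^3

40.2300 cm^3


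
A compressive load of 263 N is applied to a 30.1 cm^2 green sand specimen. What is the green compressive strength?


Formula: Compressive Strength = Force / Area
Strength = 263 N / 30.1 cm^2 = 8.7375 N/cm^2

Answer: 8.7375 N/cm^2


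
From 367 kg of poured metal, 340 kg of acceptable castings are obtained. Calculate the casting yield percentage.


Formula: Casting Yield = (W_good / W_total) * 100
Yield = (340 kg / 367 kg) * 100 = 92.6431%

Final answer: 92.6431%


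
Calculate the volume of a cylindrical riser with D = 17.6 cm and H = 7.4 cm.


Formula: V = pi * (D/2)^2 * H  (cylinder volume)
Radius = D/2 = 17.6/2 = 8.8 cm
V = pi * 8.8^2 * 7.4 = 1800.3085 cm^3

1800.3085 cm^3


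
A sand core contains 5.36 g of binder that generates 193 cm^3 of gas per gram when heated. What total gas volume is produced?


Formula: V_gas = W_binder * gas_evolution_rate
V = 5.36 g * 193 cm^3/g = 1034.4800 cm^3

1034.4800 cm^3


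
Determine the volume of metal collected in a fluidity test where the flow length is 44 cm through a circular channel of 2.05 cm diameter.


Formula: V = pi * (d/2)^2 * L  (cylinder volume)
Radius = 2.05/2 = 1.025 cm
V = pi * 1.025^2 * 44 = 145.2280 cm^3


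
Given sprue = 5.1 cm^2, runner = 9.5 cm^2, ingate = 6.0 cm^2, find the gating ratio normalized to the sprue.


Sprue:Runner:Ingate = 1 : 9.5/5.1 : 6.0/5.1 = 1:1.86:1.18

1:1.86:1.18


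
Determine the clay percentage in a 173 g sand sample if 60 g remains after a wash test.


Formula: Clay% = (W_total - W_washed) / W_total * 100
Clay mass = 173 - 60 = 113 g
Clay% = 113 / 173 * 100 = 65.3179%

Final answer: 65.3179%


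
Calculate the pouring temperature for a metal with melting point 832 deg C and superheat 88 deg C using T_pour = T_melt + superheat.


Formula: T_pour = T_melt + Superheat
T_pour = 832 + 88 = 920 deg C

Answer: 920 deg C


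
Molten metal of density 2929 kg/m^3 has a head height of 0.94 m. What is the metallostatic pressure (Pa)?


Formula: P = rho * g * h
rho * g = 2929 * 9.81 = 28733.49 N/m^3
P = 28733.49 * 0.94 = 27009.4806 Pa

Answer: 27009.4806 Pa


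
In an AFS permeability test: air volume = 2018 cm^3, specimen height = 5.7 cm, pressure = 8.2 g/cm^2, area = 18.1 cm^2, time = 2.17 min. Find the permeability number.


Formula: Permeability Number P = (V * H) / (p * A * t)
Numerator: V * H = 2018 * 5.7 = 11502.6
Denominator: p * A * t = 8.2 * 18.1 * 2.17 = 322.0714
P = 11502.6 / 322.0714 = 35.7144

Final answer: 35.7144


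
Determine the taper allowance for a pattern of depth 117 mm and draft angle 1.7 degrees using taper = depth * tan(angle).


Formula: taper = depth * tan(draft_angle)
tan(1.7 deg) = 0.0296793
taper = 117 mm * 0.0296793 = 3.4725 mm


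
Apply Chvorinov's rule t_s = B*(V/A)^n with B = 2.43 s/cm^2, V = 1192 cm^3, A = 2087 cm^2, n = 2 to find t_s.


Formula: t_s = B * (V/A)^n  (Chvorinov's rule, n=2)
Modulus M = V/A = 1192/2087 = 0.571155 cm
M^2 = 0.571155^2 = 0.326218 cm^2
t_s = 2.43 * 0.326218 = 0.7927 s

Final answer: 0.7927 s


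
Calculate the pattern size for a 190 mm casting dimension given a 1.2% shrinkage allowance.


Formula: L_pattern = L_casting * (1 + shrinkage_rate/100)
Shrinkage factor = 1 + 1.2/100 = 1.012
L_pattern = 190 mm * 1.012 = 192.2800 mm

Answer: 192.2800 mm


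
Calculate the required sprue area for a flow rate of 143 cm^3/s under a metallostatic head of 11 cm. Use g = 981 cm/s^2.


Formula: v = sqrt(2*g*h), A = Q/v
Velocity: v = sqrt(2 * 981 * 11) = sqrt(21582) = 146.9081 cm/s
Sprue area: A = Q / v = 143 / 146.9081 = 0.9734 cm^2

0.9734 cm^2


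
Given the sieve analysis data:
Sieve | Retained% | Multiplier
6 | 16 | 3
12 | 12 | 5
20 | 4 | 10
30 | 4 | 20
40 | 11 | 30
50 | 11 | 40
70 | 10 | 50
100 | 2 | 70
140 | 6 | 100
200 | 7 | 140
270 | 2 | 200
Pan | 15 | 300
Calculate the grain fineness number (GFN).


Formula: GFN = sum(pct * multiplier) / sum(pct)
sum(pct * multiplier) = 8118
sum(pct) = 100
GFN = 8118 / 100 = 81.18

Answer: 81.18


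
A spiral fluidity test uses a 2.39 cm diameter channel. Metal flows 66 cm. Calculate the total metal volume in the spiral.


Formula: V = pi * (d/2)^2 * L  (cylinder volume)
Radius = 2.39/2 = 1.195 cm
V = pi * 1.195^2 * 66 = 296.0940 cm^3

Answer: 296.0940 cm^3


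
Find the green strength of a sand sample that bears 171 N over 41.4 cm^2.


Formula: Compressive Strength = Force / Area
Strength = 171 N / 41.4 cm^2 = 4.1304 N/cm^2

4.1304 N/cm^2
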